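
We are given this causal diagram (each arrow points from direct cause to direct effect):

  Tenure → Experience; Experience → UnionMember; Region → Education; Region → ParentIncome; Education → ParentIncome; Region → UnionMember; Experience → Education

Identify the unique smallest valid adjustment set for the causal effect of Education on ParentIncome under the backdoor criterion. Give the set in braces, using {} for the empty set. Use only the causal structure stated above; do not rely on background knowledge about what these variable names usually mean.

Variables eligible for adjustment (non-descendants of Education, excluding Education and ParentIncome): {Experience, Region, Tenure, UnionMember}.
Backdoor paths from Education to ParentIncome:
  P1: Education <- Region -> ParentIncome
  P2: Education <- Experience -> UnionMember <- Region -> ParentIncome
The empty set is not sufficient: P1 (Education <- Region -> ParentIncome) has no collider blocking it and no conditioned non-collider, so it is open.
Try {Region}:
  P1: blocked at fork node Region ∈ conditioning set.
  P2: blocked at collider UnionMember (neither it nor any descendant is in the conditioning set).
{Region} contains no descendant of Education and blocks every backdoor path.
No other singleton works — e.g. {Tenure} leaves P1 open — so {Region} is the unique smallest valid adjustment set.

{Region}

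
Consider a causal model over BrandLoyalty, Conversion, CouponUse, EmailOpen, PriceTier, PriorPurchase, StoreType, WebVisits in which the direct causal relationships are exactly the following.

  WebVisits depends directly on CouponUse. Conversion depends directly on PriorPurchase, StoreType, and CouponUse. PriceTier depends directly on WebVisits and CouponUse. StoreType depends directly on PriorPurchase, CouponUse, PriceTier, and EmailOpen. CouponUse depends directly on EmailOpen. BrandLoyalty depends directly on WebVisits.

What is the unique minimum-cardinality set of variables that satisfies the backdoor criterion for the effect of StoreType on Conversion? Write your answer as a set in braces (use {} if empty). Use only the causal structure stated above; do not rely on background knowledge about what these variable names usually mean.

Variables eligible for adjustment (non-descendants of StoreType, excluding StoreType and Conversion): {BrandLoyalty, CouponUse, EmailOpen, PriceTier, PriorPurchase, WebVisits}.
Backdoor paths from StoreType to Conversion:
  P1: StoreType <- EmailOpen -> CouponUse -> Conversion
  P2: StoreType <- CouponUse -> Conversion
  P3: StoreType <- PriorPurchase -> Conversion
  P4: StoreType <- PriceTier <- CouponUse -> Conversion
  P5: StoreType <- PriceTier <- WebVisits <- CouponUse -> Conversion
The empty set is not sufficient: P1 (StoreType <- EmailOpen -> CouponUse -> Conversion) has no collider blocking it and no conditioned non-collider, so it is open.
Try {CouponUse, PriorPurchase}:
  P1: blocked at chain node CouponUse ∈ conditioning set.
  P2: blocked at fork node CouponUse ∈ conditioning set.
  P3: blocked at fork node PriorPurchase ∈ conditioning set.
  P4: blocked at fork node CouponUse ∈ conditioning set.
  P5: blocked at fork node CouponUse ∈ conditioning set.
{CouponUse, PriorPurchase} contains no descendant of StoreType and blocks every backdoor path.
Every element of {CouponUse, PriorPurchase} is needed (dropping CouponUse leaves P1 open; dropping PriorPurchase leaves P3 open), so no proper subset is valid.
Among all size-2 subsets of the eligible variables, only {CouponUse, PriorPurchase} blocks every backdoor path, so it is the unique smallest valid adjustment set.

{CouponUse, PriorPurchase}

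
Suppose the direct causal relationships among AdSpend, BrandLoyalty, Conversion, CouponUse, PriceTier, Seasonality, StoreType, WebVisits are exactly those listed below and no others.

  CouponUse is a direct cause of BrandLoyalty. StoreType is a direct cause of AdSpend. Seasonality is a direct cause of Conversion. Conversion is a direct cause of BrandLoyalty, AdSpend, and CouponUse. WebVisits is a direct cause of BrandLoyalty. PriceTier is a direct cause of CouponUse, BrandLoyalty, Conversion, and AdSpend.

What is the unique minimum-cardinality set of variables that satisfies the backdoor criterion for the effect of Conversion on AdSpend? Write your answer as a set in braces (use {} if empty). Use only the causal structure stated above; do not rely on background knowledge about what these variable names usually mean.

{PriceTier}

Variables eligible for adjustment (non-descendants of Conversion, excluding Conversion and AdSpend): {PriceTier, Seasonality, StoreType, WebVisits}.
Backdoor paths from Conversion to AdSpend:
  P1: Conversion <- PriceTier -> AdSpend
The empty set is not sufficient: P1 (Conversion <- PriceTier -> AdSpend) has no collider blocking it and no conditioned non-collider, so it is open.
Try {PriceTier}:
  P1: blocked at fork node PriceTier ∈ conditioning set.
{PriceTier} contains no descendant of Conversion and blocks every backdoor path.
No other singleton works — e.g. {WebVisits} leaves P1 open — so {PriceTier} is the unique smallest valid adjustment set.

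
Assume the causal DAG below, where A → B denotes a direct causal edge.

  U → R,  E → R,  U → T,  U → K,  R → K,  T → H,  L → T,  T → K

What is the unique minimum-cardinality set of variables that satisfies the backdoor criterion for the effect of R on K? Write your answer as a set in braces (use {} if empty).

{U}

Variables eligible for adjustment (non-descendants of R, excluding R and K): {E, H, L, T, U}.
Backdoor paths from R to K:
  P1: R <- U -> T -> K
  P2: R <- U -> K
The empty set is not sufficient: P1 (R <- U -> T -> K) has no collider blocking it and no conditioned non-collider, so it is open.
Try {U}:
  P1: blocked at fork node U ∈ conditioning set.
  P2: blocked at fork node U ∈ conditioning set.
{U} contains no descendant of R and blocks every backdoor path.
No other singleton works — e.g. {E} leaves P1 open — so {U} is the unique smallest valid adjustment set.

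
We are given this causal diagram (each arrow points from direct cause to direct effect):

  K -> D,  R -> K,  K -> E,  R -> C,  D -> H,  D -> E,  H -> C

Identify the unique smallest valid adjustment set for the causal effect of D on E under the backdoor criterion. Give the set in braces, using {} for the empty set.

{K}

Variables eligible for adjustment (non-descendants of D, excluding D and E): {K, R}.
Backdoor paths from D to E:
  P1: D <- K -> E
The empty set is not sufficient: P1 (D <- K -> E) has no collider blocking it and no conditioned non-collider, so it is open.
Try {K}:
  P1: blocked at fork node K ∈ conditioning set.
{K} contains no descendant of D and blocks every backdoor path.
No other singleton works — e.g. {R} leaves P1 open — so {K} is the unique smallest valid adjustment set.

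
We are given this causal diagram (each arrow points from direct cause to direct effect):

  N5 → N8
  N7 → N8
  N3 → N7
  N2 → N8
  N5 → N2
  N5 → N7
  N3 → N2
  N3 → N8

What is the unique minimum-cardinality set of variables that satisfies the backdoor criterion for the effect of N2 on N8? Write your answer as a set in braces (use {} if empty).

{N3, N5}

Variables eligible for adjustment (non-descendants of N2, excluding N2 and N8): {N3, N5, N7}.
Backdoor paths from N2 to N8:
  P1: N2 <- N5 -> N7 <- N3 -> N8
  P2: N2 <- N5 -> N7 -> N8
  P3: N2 <- N5 -> N8
  P4: N2 <- N3 -> N7 <- N5 -> N8
  P5: N2 <- N3 -> N7 -> N8
  P6: N2 <- N3 -> N8
The empty set is not sufficient: P2 (N2 <- N5 -> N7 -> N8) has no collider blocking it and no conditioned non-collider, so it is open.
Try {N3, N5}:
  P1: blocked at fork node N5 ∈ conditioning set.
  P2: blocked at fork node N5 ∈ conditioning set.
  P3: blocked at fork node N5 ∈ conditioning set.
  P4: blocked at fork node N3 ∈ conditioning set.
  P5: blocked at fork node N3 ∈ conditioning set.
  P6: blocked at fork node N3 ∈ conditioning set.
{N3, N5} contains no descendant of N2 and blocks every backdoor path.
Every element of {N3, N5} is needed (dropping N3 leaves P5 open; dropping N5 leaves P2 open), so no proper subset is valid.
Among all size-2 subsets of the eligible variables, only {N3, N5} blocks every backdoor path, so it is the unique smallest valid adjustment set.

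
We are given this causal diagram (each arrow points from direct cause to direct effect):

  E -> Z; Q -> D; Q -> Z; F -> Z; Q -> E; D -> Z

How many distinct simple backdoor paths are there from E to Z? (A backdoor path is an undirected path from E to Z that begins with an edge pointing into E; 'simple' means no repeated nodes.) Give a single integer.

A backdoor path from E to Z is any simple undirected path whose first edge points into E (i.e. leaves E via a parent).
Parents of E: {Q}.
Enumerating:
  P1: E <- Q -> D -> Z
  P2: E <- Q -> Z
That exhausts the simple backdoor paths. Count: 2.

2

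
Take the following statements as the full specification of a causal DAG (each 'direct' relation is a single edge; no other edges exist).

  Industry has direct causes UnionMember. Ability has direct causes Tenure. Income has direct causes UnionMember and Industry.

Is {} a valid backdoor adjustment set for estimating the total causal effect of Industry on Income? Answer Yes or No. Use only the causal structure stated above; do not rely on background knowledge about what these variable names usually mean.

No

Backdoor paths from Industry to Income (paths whose first edge points into Industry):
  P1: Industry <- UnionMember -> Income
Condition 1 (no descendant of Industry in the set): holds — descendants of Industry are {Income}; none are in {}.
Condition 2 (every backdoor path blocked by {}):
  P1: open — no interior node is in the conditioning set.
{} does not satisfy the backdoor criterion.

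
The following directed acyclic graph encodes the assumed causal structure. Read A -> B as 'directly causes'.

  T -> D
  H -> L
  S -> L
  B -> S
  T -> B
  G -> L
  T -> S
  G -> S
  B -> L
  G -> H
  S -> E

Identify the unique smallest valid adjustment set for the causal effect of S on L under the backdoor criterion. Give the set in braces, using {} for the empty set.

{B, G}

Variables eligible for adjustment (non-descendants of S, excluding S and L): {B, D, G, H, T}.
Backdoor paths from S to L:
  P1: S <- G -> H -> L
  P2: S <- G -> L
  P3: S <- T -> B -> L
  P4: S <- B -> L
The empty set is not sufficient: P1 (S <- G -> H -> L) has no collider blocking it and no conditioned non-collider, so it is open.
Try {B, G}:
  P1: blocked at fork node G ∈ conditioning set.
  P2: blocked at fork node G ∈ conditioning set.
  P3: blocked at chain node B ∈ conditioning set.
  P4: blocked at fork node B ∈ conditioning set.
{B, G} contains no descendant of S and blocks every backdoor path.
Every element of {B, G} is needed (dropping B leaves P3 open; dropping G leaves P1 open), so no proper subset is valid.
Among all size-2 subsets of the eligible variables, only {B, G} blocks every backdoor path, so it is the unique smallest valid adjustment set.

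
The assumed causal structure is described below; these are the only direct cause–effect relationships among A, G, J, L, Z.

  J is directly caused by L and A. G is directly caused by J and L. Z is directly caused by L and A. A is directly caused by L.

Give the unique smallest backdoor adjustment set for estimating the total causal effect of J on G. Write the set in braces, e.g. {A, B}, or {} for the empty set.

{L}

Variables eligible for adjustment (non-descendants of J, excluding J and G): {A, L, Z}.
Backdoor paths from J to G:
  P1: J <- L -> G
  P2: J <- A <- L -> G
  P3: J <- A -> Z <- L -> G
The empty set is not sufficient: P1 (J <- L -> G) has no collider blocking it and no conditioned non-collider, so it is open.
Try {L}:
  P1: blocked at fork node L ∈ conditioning set.
  P2: blocked at fork node L ∈ conditioning set.
  P3: blocked at collider Z (neither it nor any descendant is in the conditioning set).
{L} contains no descendant of J and blocks every backdoor path.
No other singleton works — e.g. {A} leaves P1 open — so {L} is the unique smallest valid adjustment set.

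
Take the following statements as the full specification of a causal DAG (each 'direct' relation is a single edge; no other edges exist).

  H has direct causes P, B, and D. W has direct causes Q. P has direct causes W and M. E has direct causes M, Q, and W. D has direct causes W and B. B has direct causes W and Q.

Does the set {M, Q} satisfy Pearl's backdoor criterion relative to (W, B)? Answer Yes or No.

Yes

Backdoor paths from W to B (paths whose first edge points into W):
  P1: W <- Q -> B
  P2: W <- Q -> E <- M -> P -> H <- B
  P3: W <- Q -> E <- M -> P -> H <- D <- B
Condition 1 (no descendant of W in the set): holds — descendants of W are {B, D, E, H, P}; none are in {M, Q}.
Condition 2 (every backdoor path blocked by {M, Q}):
  P1: blocked at fork node Q ∈ conditioning set.
  P2: blocked at fork node Q ∈ conditioning set.
  P3: blocked at fork node Q ∈ conditioning set.
{M, Q} satisfies the backdoor criterion.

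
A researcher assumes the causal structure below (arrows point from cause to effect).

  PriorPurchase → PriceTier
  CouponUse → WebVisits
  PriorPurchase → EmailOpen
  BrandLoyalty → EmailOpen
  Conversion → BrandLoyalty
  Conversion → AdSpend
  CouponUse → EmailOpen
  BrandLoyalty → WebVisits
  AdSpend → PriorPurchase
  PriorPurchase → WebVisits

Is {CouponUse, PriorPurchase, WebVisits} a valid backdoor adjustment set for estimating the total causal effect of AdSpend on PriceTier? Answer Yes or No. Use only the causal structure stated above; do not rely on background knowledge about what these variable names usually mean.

Backdoor paths from AdSpend to PriceTier (paths whose first edge points into AdSpend):
  P1: AdSpend <- Conversion -> BrandLoyalty -> WebVisits <- PriorPurchase -> PriceTier
  P2: AdSpend <- Conversion -> BrandLoyalty -> WebVisits <- CouponUse -> EmailOpen <- PriorPurchase -> PriceTier
  P3: AdSpend <- Conversion -> BrandLoyalty -> EmailOpen <- PriorPurchase -> PriceTier
  P4: AdSpend <- Conversion -> BrandLoyalty -> EmailOpen <- CouponUse -> WebVisits <- PriorPurchase -> PriceTier
Condition 1 (no descendant of AdSpend in the set): FAILS — PriorPurchase and WebVisits are descendants of AdSpend.
Condition 2 (every backdoor path blocked by {CouponUse, PriorPurchase, WebVisits}):
  P1: blocked at fork node PriorPurchase ∈ conditioning set.
  P2: blocked at fork node CouponUse ∈ conditioning set.
  P3: blocked at collider EmailOpen (neither it nor any descendant is in the conditioning set).
  P4: blocked at collider EmailOpen (neither it nor any descendant is in the conditioning set).
{CouponUse, PriorPurchase, WebVisits} does not satisfy the backdoor criterion.

No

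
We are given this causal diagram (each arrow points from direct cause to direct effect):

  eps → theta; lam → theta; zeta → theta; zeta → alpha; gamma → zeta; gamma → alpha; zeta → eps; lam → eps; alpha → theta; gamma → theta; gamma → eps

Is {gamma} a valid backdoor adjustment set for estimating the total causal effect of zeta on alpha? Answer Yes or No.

Yes

Backdoor paths from zeta to alpha (paths whose first edge points into zeta):
  P1: zeta <- gamma -> eps <- lam -> theta <- alpha
  P2: zeta <- gamma -> eps -> theta <- alpha
  P3: zeta <- gamma -> alpha
  P4: zeta <- gamma -> theta <- alpha
Condition 1 (no descendant of zeta in the set): holds — descendants of zeta are {alpha, eps, theta}; none are in {gamma}.
Condition 2 (every backdoor path blocked by {gamma}):
  P1: blocked at fork node gamma ∈ conditioning set.
  P2: blocked at fork node gamma ∈ conditioning set.
  P3: blocked at fork node gamma ∈ conditioning set.
  P4: blocked at fork node gamma ∈ conditioning set.
{gamma} satisfies the backdoor criterion.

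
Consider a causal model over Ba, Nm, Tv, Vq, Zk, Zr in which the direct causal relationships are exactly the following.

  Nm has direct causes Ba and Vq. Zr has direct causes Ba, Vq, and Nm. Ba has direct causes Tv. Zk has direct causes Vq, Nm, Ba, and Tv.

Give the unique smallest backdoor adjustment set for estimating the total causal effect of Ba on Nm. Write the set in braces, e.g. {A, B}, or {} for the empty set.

Variables eligible for adjustment (non-descendants of Ba, excluding Ba and Nm): {Tv, Vq}.
Backdoor paths from Ba to Nm:
  P1: Ba <- Tv -> Zk <- Vq -> Nm
  P2: Ba <- Tv -> Zk <- Vq -> Zr <- Nm
  P3: Ba <- Tv -> Zk <- Nm
Each backdoor path contains an unconditioned collider, so every path is already blocked with the empty conditioning set:
  P1: blocked at collider Zk (neither it nor any descendant is in the conditioning set).
  P2: blocked at collider Zk (neither it nor any descendant is in the conditioning set).
  P3: blocked at collider Zk (neither it nor any descendant is in the conditioning set).
The empty set is therefore the unique smallest valid set.

{}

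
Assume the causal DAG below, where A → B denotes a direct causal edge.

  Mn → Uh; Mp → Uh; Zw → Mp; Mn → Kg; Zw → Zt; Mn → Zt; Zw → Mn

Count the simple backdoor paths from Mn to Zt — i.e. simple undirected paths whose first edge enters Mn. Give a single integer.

A backdoor path from Mn to Zt is any simple undirected path whose first edge points into Mn (i.e. leaves Mn via a parent).
Parents of Mn: {Zw}.
Enumerating:
  P1: Mn <- Zw -> Zt
That exhausts the simple backdoor paths. Count: 1.

1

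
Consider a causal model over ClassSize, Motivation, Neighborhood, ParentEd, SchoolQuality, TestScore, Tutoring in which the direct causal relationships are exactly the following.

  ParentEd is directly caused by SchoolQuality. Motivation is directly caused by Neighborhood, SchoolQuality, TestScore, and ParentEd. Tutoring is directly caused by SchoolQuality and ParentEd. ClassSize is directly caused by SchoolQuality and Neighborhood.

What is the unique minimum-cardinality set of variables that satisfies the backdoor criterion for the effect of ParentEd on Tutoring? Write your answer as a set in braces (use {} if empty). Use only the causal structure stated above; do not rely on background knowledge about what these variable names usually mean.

Variables eligible for adjustment (non-descendants of ParentEd, excluding ParentEd and Tutoring): {ClassSize, Neighborhood, SchoolQuality, TestScore}.
Backdoor paths from ParentEd to Tutoring:
  P1: ParentEd <- SchoolQuality -> Tutoring
The empty set is not sufficient: P1 (ParentEd <- SchoolQuality -> Tutoring) has no collider blocking it and no conditioned non-collider, so it is open.
Try {SchoolQuality}:
  P1: blocked at fork node SchoolQuality ∈ conditioning set.
{SchoolQuality} contains no descendant of ParentEd and blocks every backdoor path.
No other singleton works — e.g. {Neighborhood} leaves P1 open — so {SchoolQuality} is the unique smallest valid adjustment set.

{SchoolQuality}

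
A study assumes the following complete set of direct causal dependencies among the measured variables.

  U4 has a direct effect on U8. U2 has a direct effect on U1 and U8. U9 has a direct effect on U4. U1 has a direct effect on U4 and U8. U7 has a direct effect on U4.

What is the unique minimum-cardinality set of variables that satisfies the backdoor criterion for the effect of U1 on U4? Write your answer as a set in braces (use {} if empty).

Variables eligible for adjustment (non-descendants of U1, excluding U1 and U4): {U2, U7, U9}.
Backdoor paths from U1 to U4:
  P1: U1 <- U2 -> U8 <- U4
Each backdoor path contains an unconditioned collider, so every path is already blocked with the empty conditioning set:
  P1: blocked at collider U8 (neither it nor any descendant is in the conditioning set).
The empty set is therefore the unique smallest valid set.

{}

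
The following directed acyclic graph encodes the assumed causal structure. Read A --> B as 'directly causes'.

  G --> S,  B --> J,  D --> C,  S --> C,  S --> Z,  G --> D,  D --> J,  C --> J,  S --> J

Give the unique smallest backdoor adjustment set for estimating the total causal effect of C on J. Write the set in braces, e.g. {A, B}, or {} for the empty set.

Variables eligible for adjustment (non-descendants of C, excluding C and J): {B, D, G, S, Z}.
Backdoor paths from C to J:
  P1: C <- S <- G -> D -> J
  P2: C <- S -> J
  P3: C <- D <- G -> S -> J
  P4: C <- D -> J
The empty set is not sufficient: P1 (C <- S <- G -> D -> J) has no collider blocking it and no conditioned non-collider, so it is open.
Try {D, S}:
  P1: blocked at chain node S ∈ conditioning set.
  P2: blocked at fork node S ∈ conditioning set.
  P3: blocked at chain node D ∈ conditioning set.
  P4: blocked at fork node D ∈ conditioning set.
{D, S} contains no descendant of C and blocks every backdoor path.
Every element of {D, S} is needed (dropping D leaves P4 open; dropping S leaves P2 open), so no proper subset is valid.
Among all size-2 subsets of the eligible variables, only {D, S} blocks every backdoor path, so it is the unique smallest valid adjustment set.

{D, S}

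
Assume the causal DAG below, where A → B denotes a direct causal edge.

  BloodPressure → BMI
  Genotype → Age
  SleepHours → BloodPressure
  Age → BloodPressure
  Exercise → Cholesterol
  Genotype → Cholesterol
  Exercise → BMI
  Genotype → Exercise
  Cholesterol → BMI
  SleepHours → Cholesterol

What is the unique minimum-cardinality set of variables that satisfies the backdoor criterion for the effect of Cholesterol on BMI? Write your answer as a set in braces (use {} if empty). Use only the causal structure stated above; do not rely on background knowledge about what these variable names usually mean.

Variables eligible for adjustment (non-descendants of Cholesterol, excluding Cholesterol and BMI): {Age, BloodPressure, Exercise, Genotype, SleepHours}.
Backdoor paths from Cholesterol to BMI:
  P1: Cholesterol <- Genotype -> Age -> BloodPressure -> BMI
  P2: Cholesterol <- Genotype -> Exercise -> BMI
  P3: Cholesterol <- Exercise <- Genotype -> Age -> BloodPressure -> BMI
  P4: Cholesterol <- Exercise -> BMI
  P5: Cholesterol <- SleepHours -> BloodPressure <- Age <- Genotype -> Exercise -> BMI
  P6: Cholesterol <- SleepHours -> BloodPressure -> BMI
The empty set is not sufficient: P1 (Cholesterol <- Genotype -> Age -> BloodPressure -> BMI) has no collider blocking it and no conditioned non-collider, so it is open.
Try {BloodPressure, Exercise}:
  P1: blocked at chain node BloodPressure ∈ conditioning set.
  P2: blocked at chain node Exercise ∈ conditioning set.
  P3: blocked at chain node Exercise ∈ conditioning set.
  P4: blocked at fork node Exercise ∈ conditioning set.
  P5: blocked at chain node Exercise ∈ conditioning set.
  P6: blocked at chain node BloodPressure ∈ conditioning set.
{BloodPressure, Exercise} contains no descendant of Cholesterol and blocks every backdoor path.
Every element of {BloodPressure, Exercise} is needed (dropping BloodPressure leaves P1 open; dropping Exercise leaves P2 open), so no proper subset is valid.
Among all size-2 subsets of the eligible variables, only {BloodPressure, Exercise} blocks every backdoor path, so it is the unique smallest valid adjustment set.

{BloodPressure, Exercise}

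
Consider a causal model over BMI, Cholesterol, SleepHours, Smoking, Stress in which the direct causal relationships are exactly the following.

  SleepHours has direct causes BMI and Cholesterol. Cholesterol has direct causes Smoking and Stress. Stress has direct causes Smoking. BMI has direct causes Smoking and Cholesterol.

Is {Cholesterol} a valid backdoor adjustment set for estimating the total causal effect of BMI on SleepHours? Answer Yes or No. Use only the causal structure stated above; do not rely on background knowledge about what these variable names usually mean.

Yes

Backdoor paths from BMI to SleepHours (paths whose first edge points into BMI):
  P1: BMI <- Smoking -> Stress -> Cholesterol -> SleepHours
  P2: BMI <- Smoking -> Cholesterol -> SleepHours
  P3: BMI <- Cholesterol -> SleepHours
Condition 1 (no descendant of BMI in the set): holds — descendants of BMI are {SleepHours}; none are in {Cholesterol}.
Condition 2 (every backdoor path blocked by {Cholesterol}):
  P1: blocked at chain node Cholesterol ∈ conditioning set.
  P2: blocked at chain node Cholesterol ∈ conditioning set.
  P3: blocked at fork node Cholesterol ∈ conditioning set.
{Cholesterol} satisfies the backdoor criterion.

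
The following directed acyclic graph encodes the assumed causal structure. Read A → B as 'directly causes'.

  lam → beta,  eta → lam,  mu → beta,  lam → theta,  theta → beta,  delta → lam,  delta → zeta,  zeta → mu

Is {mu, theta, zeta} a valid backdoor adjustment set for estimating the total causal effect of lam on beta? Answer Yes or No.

No

Backdoor paths from lam to beta (paths whose first edge points into lam):
  P1: lam <- delta -> zeta -> mu -> beta
Condition 1 (no descendant of lam in the set): FAILS — theta is a descendant of lam.
Condition 2 (every backdoor path blocked by {mu, theta, zeta}):
  P1: blocked at chain node zeta ∈ conditioning set.
{mu, theta, zeta} does not satisfy the backdoor criterion.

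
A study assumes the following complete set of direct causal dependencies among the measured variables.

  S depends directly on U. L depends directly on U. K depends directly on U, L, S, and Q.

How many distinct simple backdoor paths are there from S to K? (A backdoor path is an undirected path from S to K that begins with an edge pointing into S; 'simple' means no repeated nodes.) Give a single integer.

2

A backdoor path from S to K is any simple undirected path whose first edge points into S (i.e. leaves S via a parent).
Parents of S: {U}.
Enumerating:
  P1: S <- U -> L -> K
  P2: S <- U -> K
That exhausts the simple backdoor paths. Count: 2.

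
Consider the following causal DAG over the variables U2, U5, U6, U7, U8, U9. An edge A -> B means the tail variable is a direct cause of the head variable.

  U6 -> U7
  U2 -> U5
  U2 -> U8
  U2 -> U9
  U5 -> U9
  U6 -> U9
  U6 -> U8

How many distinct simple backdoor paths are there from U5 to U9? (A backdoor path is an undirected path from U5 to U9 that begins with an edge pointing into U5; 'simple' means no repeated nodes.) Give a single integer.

A backdoor path from U5 to U9 is any simple undirected path whose first edge points into U5 (i.e. leaves U5 via a parent).
Parents of U5: {U2}.
Enumerating:
  P1: U5 <- U2 -> U9
  P2: U5 <- U2 -> U8 <- U6 -> U9
That exhausts the simple backdoor paths. Count: 2.

2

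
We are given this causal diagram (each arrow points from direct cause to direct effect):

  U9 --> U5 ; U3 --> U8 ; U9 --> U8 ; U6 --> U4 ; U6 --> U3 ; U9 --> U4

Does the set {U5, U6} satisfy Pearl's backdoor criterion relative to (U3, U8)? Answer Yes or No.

Yes

Backdoor paths from U3 to U8 (paths whose first edge points into U3):
  P1: U3 <- U6 -> U4 <- U9 -> U8
Condition 1 (no descendant of U3 in the set): holds — descendants of U3 are {U8}; none are in {U5, U6}.
Condition 2 (every backdoor path blocked by {U5, U6}):
  P1: blocked at fork node U6 ∈ conditioning set.
{U5, U6} satisfies the backdoor criterion.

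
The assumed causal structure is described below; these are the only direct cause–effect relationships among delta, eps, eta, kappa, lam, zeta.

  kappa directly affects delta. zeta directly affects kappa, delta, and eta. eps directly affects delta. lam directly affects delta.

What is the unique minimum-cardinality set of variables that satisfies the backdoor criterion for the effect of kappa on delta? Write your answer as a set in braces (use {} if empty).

Variables eligible for adjustment (non-descendants of kappa, excluding kappa and delta): {eps, eta, lam, zeta}.
Backdoor paths from kappa to delta:
  P1: kappa <- zeta -> delta
The empty set is not sufficient: P1 (kappa <- zeta -> delta) has no collider blocking it and no conditioned non-collider, so it is open.
Try {zeta}:
  P1: blocked at fork node zeta ∈ conditioning set.
{zeta} contains no descendant of kappa and blocks every backdoor path.
No other singleton works — e.g. {eps} leaves P1 open — so {zeta} is the unique smallest valid adjustment set.

{zeta}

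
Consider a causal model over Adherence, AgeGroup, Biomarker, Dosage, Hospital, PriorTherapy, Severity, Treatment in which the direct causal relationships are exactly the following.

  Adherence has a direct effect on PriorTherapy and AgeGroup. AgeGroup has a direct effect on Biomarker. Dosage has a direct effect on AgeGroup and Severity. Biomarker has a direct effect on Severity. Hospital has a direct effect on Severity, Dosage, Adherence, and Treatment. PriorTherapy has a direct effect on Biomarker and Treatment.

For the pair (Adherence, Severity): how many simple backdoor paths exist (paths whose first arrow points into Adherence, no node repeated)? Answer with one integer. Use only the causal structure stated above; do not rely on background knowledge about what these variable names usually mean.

5

A backdoor path from Adherence to Severity is any simple undirected path whose first edge points into Adherence (i.e. leaves Adherence via a parent).
Parents of Adherence: {Hospital}.
Enumerating:
  P1: Adherence <- Hospital -> Dosage -> AgeGroup -> Biomarker -> Severity
  P2: Adherence <- Hospital -> Dosage -> Severity
  P3: Adherence <- Hospital -> Treatment <- PriorTherapy -> Biomarker <- AgeGroup <- Dosage -> Severity
  P4: Adherence <- Hospital -> Treatment <- PriorTherapy -> Biomarker -> Severity
  P5: Adherence <- Hospital -> Severity
That exhausts the simple backdoor paths. Count: 5.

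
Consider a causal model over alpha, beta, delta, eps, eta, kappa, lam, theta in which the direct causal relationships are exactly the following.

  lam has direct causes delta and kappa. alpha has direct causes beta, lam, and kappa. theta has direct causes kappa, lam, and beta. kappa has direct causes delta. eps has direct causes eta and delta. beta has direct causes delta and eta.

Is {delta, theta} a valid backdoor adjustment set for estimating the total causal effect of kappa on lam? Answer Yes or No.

Backdoor paths from kappa to lam (paths whose first edge points into kappa):
  P1: kappa <- delta -> eps <- eta -> beta -> theta <- lam
  P2: kappa <- delta -> eps <- eta -> beta -> alpha <- lam
  P3: kappa <- delta -> beta -> theta <- lam
  P4: kappa <- delta -> beta -> alpha <- lam
  P5: kappa <- delta -> lam
Condition 1 (no descendant of kappa in the set): FAILS — theta is a descendant of kappa.
Condition 2 (every backdoor path blocked by {delta, theta}):
  P1: blocked at fork node delta ∈ conditioning set.
  P2: blocked at fork node delta ∈ conditioning set.
  P3: blocked at fork node delta ∈ conditioning set.
  P4: blocked at fork node delta ∈ conditioning set.
  P5: blocked at fork node delta ∈ conditioning set.
{delta, theta} does not satisfy the backdoor criterion.

No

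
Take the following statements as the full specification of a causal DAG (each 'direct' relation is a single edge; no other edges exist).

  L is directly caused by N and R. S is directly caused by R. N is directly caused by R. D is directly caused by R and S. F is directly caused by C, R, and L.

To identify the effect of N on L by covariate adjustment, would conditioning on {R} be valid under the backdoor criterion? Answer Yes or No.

Backdoor paths from N to L (paths whose first edge points into N):
  P1: N <- R -> L
  P2: N <- R -> F <- L
Condition 1 (no descendant of N in the set): holds — descendants of N are {F, L}; none are in {R}.
Condition 2 (every backdoor path blocked by {R}):
  P1: blocked at fork node R ∈ conditioning set.
  P2: blocked at fork node R ∈ conditioning set.
{R} satisfies the backdoor criterion.

Yes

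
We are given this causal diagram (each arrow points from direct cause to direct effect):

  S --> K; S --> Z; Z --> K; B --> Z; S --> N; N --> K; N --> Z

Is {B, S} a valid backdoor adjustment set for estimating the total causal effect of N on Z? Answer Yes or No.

Backdoor paths from N to Z (paths whose first edge points into N):
  P1: N <- S -> Z
  P2: N <- S -> K <- Z
Condition 1 (no descendant of N in the set): holds — descendants of N are {K, Z}; none are in {B, S}.
Condition 2 (every backdoor path blocked by {B, S}):
  P1: blocked at fork node S ∈ conditioning set.
  P2: blocked at fork node S ∈ conditioning set.
{B, S} satisfies the backdoor criterion.

Yes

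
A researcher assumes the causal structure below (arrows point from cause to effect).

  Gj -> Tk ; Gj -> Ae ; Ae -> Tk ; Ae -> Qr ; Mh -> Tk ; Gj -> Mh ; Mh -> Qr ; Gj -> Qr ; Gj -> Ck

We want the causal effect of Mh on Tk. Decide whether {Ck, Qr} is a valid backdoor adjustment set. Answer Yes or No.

Backdoor paths from Mh to Tk (paths whose first edge points into Mh):
  P1: Mh <- Gj -> Ae -> Tk
  P2: Mh <- Gj -> Tk
  P3: Mh <- Gj -> Qr <- Ae -> Tk
Condition 1 (no descendant of Mh in the set): FAILS — Qr is a descendant of Mh.
Condition 2 (every backdoor path blocked by {Ck, Qr}):
  P1: open — no interior node is in the conditioning set.
  P2: open — no interior node is in the conditioning set.
  P3: open — collider(s) Qr are conditioned on (or have a conditioned descendant) and no non-collider on the path is in the set.
{Ck, Qr} does not satisfy the backdoor criterion.

No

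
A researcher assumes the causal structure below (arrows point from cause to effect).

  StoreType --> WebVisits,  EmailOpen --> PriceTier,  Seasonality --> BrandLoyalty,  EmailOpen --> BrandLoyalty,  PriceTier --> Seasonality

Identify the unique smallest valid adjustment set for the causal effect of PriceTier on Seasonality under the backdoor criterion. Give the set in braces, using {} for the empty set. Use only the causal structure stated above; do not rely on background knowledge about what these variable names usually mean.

Variables eligible for adjustment (non-descendants of PriceTier, excluding PriceTier and Seasonality): {EmailOpen, StoreType, WebVisits}.
Backdoor paths from PriceTier to Seasonality:
  P1: PriceTier <- EmailOpen -> BrandLoyalty <- Seasonality
Each backdoor path contains an unconditioned collider, so every path is already blocked with the empty conditioning set:
  P1: blocked at collider BrandLoyalty (neither it nor any descendant is in the conditioning set).
The empty set is therefore the unique smallest valid set.

{}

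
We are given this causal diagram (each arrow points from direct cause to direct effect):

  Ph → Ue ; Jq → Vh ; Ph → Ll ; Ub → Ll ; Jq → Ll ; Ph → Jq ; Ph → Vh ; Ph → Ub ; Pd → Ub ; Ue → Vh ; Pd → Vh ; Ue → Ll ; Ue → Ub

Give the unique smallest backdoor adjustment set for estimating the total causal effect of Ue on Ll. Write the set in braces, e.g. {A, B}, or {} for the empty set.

{Ph}

Variables eligible for adjustment (non-descendants of Ue, excluding Ue and Ll): {Jq, Pd, Ph}.
Backdoor paths from Ue to Ll:
  P1: Ue <- Ph -> Ub <- Pd -> Vh <- Jq -> Ll
  P2: Ue <- Ph -> Ub -> Ll
  P3: Ue <- Ph -> Jq -> Ll
  P4: Ue <- Ph -> Jq -> Vh <- Pd -> Ub -> Ll
  P5: Ue <- Ph -> Ll
  P6: Ue <- Ph -> Vh <- Pd -> Ub -> Ll
  P7: Ue <- Ph -> Vh <- Jq -> Ll
The empty set is not sufficient: P2 (Ue <- Ph -> Ub -> Ll) has no collider blocking it and no conditioned non-collider, so it is open.
Try {Ph}:
  P1: blocked at fork node Ph ∈ conditioning set.
  P2: blocked at fork node Ph ∈ conditioning set.
  P3: blocked at fork node Ph ∈ conditioning set.
  P4: blocked at fork node Ph ∈ conditioning set.
  P5: blocked at fork node Ph ∈ conditioning set.
  P6: blocked at fork node Ph ∈ conditioning set.
  P7: blocked at fork node Ph ∈ conditioning set.
{Ph} contains no descendant of Ue and blocks every backdoor path.
No other singleton works — e.g. {Pd} leaves P2 open — so {Ph} is the unique smallest valid adjustment set.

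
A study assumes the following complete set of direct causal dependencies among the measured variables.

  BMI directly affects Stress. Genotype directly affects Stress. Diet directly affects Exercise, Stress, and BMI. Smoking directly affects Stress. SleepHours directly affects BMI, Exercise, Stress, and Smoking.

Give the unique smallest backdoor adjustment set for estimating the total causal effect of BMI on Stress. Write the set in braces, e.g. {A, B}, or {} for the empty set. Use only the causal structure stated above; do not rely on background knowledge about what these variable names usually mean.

Variables eligible for adjustment (non-descendants of BMI, excluding BMI and Stress): {Diet, Exercise, Genotype, SleepHours, Smoking}.
Backdoor paths from BMI to Stress:
  P1: BMI <- SleepHours -> Smoking -> Stress
  P2: BMI <- SleepHours -> Exercise <- Diet -> Stress
  P3: BMI <- SleepHours -> Stress
  P4: BMI <- Diet -> Exercise <- SleepHours -> Smoking -> Stress
  P5: BMI <- Diet -> Exercise <- SleepHours -> Stress
  P6: BMI <- Diet -> Stress
The empty set is not sufficient: P1 (BMI <- SleepHours -> Smoking -> Stress) has no collider blocking it and no conditioned non-collider, so it is open.
Try {Diet, SleepHours}:
  P1: blocked at fork node SleepHours ∈ conditioning set.
  P2: blocked at fork node SleepHours ∈ conditioning set.
  P3: blocked at fork node SleepHours ∈ conditioning set.
  P4: blocked at fork node Diet ∈ conditioning set.
  P5: blocked at fork node Diet ∈ conditioning set.
  P6: blocked at fork node Diet ∈ conditioning set.
{Diet, SleepHours} contains no descendant of BMI and blocks every backdoor path.
Every element of {Diet, SleepHours} is needed (dropping Diet leaves P6 open; dropping SleepHours leaves P1 open), so no proper subset is valid.
Among all size-2 subsets of the eligible variables, only {Diet, SleepHours} blocks every backdoor path, so it is the unique smallest valid adjustment set.

{Diet, SleepHours}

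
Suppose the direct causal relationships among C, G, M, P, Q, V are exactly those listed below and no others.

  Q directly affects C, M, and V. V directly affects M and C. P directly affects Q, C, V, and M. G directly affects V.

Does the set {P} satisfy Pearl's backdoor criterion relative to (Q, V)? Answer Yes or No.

Yes

Backdoor paths from Q to V (paths whose first edge points into Q):
  P1: Q <- P -> V
  P2: Q <- P -> C <- V
  P3: Q <- P -> M <- V
Condition 1 (no descendant of Q in the set): holds — descendants of Q are {C, M, V}; none are in {P}.
Condition 2 (every backdoor path blocked by {P}):
  P1: blocked at fork node P ∈ conditioning set.
  P2: blocked at fork node P ∈ conditioning set.
  P3: blocked at fork node P ∈ conditioning set.
{P} satisfies the backdoor criterion.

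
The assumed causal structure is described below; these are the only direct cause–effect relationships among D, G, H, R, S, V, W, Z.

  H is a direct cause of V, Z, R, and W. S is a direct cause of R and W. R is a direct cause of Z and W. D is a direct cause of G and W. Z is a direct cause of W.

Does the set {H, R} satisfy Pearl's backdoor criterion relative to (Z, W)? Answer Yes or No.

Yes

Backdoor paths from Z to W (paths whose first edge points into Z):
  P1: Z <- H -> R <- S -> W
  P2: Z <- H -> R -> W
  P3: Z <- H -> W
  P4: Z <- R <- S -> W
  P5: Z <- R <- H -> W
  P6: Z <- R -> W
Condition 1 (no descendant of Z in the set): holds — descendants of Z are {W}; none are in {H, R}.
Condition 2 (every backdoor path blocked by {H, R}):
  P1: blocked at fork node H ∈ conditioning set.
  P2: blocked at fork node H ∈ conditioning set.
  P3: blocked at fork node H ∈ conditioning set.
  P4: blocked at chain node R ∈ conditioning set.
  P5: blocked at chain node R ∈ conditioning set.
  P6: blocked at fork node R ∈ conditioning set.
{H, R} satisfies the backdoor criterion.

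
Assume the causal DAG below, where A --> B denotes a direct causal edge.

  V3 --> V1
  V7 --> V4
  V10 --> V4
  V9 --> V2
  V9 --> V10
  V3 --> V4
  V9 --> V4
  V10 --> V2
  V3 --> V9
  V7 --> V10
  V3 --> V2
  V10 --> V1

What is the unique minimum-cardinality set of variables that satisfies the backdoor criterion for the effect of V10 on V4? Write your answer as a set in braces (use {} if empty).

{V7, V9}

Variables eligible for adjustment (non-descendants of V10, excluding V10 and V4): {V3, V7, V9}.
Backdoor paths from V10 to V4:
  P1: V10 <- V9 <- V3 -> V4
  P2: V10 <- V9 -> V4
  P3: V10 <- V9 -> V2 <- V3 -> V4
  P4: V10 <- V7 -> V4
The empty set is not sufficient: P1 (V10 <- V9 <- V3 -> V4) has no collider blocking it and no conditioned non-collider, so it is open.
Try {V7, V9}:
  P1: blocked at chain node V9 ∈ conditioning set.
  P2: blocked at fork node V9 ∈ conditioning set.
  P3: blocked at fork node V9 ∈ conditioning set.
  P4: blocked at fork node V7 ∈ conditioning set.
{V7, V9} contains no descendant of V10 and blocks every backdoor path.
Every element of {V7, V9} is needed (dropping V7 leaves P4 open; dropping V9 leaves P1 open), so no proper subset is valid.
Among all size-2 subsets of the eligible variables, only {V7, V9} blocks every backdoor path, so it is the unique smallest valid adjustment set.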